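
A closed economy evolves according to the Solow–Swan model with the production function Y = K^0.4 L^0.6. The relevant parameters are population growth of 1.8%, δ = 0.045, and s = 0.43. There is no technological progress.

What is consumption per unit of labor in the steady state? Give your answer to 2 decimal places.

c* ≈ 2.05

In steady state, investment equals break-even investment: s·k^α = (n + δ)·k.
Rearranging, k^(1−α) = s / (n + δ).
k^0.6 = 0.43 / (0.018 + 0.045) = 0.43 / 0.063 = 6.8254
k* = 6.8254^(1/0.6) ≈ 24.5592
y* = (k*)^α = 24.5592^0.4 ≈ 3.5982
c* = (1 − s)·y* = (1 − 0.43) × 3.5982 ≈ 2.0510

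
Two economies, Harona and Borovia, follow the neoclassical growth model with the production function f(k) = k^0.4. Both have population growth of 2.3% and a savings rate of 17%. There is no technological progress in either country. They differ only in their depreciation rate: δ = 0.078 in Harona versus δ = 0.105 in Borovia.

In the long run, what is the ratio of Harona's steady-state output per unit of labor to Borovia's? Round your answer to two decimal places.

y*_H / y*_B ≈ 1.17

Steady-state y* = [s/(n + δ)]^(α/(1−α)), so the ratio is [ (s_H/(n + δ)_H) / (s_B/(n + δ)_B) ]^0.6667.
s_H/(n + δ)_H = 0.17/0.101 = 1.6832; s_B/(n + δ)_B = 0.17/0.128 = 1.3281.
Ratio = (1.6832/1.3281)^0.6667 = 1.2674^0.6667 ≈ 1.1712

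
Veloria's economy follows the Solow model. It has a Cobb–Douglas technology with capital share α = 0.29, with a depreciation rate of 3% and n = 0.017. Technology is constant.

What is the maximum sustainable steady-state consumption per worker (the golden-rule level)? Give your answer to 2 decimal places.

At the golden rule, f'(k) = n + δ, so α·k^(α−1) = n + δ and k_gold = (α/(n + δ))^(1/(1−α)).
k_gold = (0.29/0.047)^(1/0.71) = 6.1702^1.4085 ≈ 12.9759
c_gold = f(k_gold) − (n + δ)·k_gold = 2.1029 − 0.047×12.9759 ≈ 1.4930

c_gold ≈ 1.49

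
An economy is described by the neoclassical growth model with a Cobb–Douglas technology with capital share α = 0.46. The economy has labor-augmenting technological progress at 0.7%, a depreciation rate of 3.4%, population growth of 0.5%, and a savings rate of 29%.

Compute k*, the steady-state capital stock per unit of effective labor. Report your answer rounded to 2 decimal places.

k* ≈ 30.26

In steady state, investment equals break-even investment: s·k^α = (n + g + δ)·k.
Rearranging, k^(1−α) = s / (n + g + δ).
k^0.54 = 0.29 / (0.005 + 0.007 + 0.034) = 0.29 / 0.046 = 6.3043
k* = 6.3043^(1/0.54) ≈ 30.2558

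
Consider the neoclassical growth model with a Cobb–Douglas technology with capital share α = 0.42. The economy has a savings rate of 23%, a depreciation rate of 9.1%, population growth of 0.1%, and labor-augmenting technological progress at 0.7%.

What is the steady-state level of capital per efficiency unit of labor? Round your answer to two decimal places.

In steady state, investment equals break-even investment: s·k^α = (n + g + δ)·k.
Dividing both sides by k: k^(1−α) = s / (n + g + δ).
k^0.58 = 0.23 / (0.001 + 0.007 + 0.091) = 0.23 / 0.099 = 2.3232
k* = 2.3232^(1/0.58) ≈ 4.2774

k* = 4.28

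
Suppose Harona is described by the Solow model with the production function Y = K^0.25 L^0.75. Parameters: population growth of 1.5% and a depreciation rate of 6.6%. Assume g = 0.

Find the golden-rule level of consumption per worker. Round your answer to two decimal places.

c_gold ≈ 1.09

At the golden rule, f'(k) = n + δ, so α·k^(α−1) = n + δ and k_gold = (α/(n + δ))^(1/(1−α)).
k_gold = (0.25/0.081)^(1/0.75) = 3.0864^1.3333 ≈ 4.4935
c_gold = f(k_gold) − (n + δ)·k_gold = 1.4559 − 0.081×4.4935 ≈ 1.0919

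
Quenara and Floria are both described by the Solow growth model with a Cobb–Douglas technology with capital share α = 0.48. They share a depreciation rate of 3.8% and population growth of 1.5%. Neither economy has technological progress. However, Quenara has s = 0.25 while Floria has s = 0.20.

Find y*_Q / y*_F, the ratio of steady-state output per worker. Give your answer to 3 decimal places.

Steady-state y* = [s/(n + δ)]^(α/(1−α)), so the ratio is [ (s_Q/(n + δ)_Q) / (s_F/(n + δ)_F) ]^0.9231.
s_Q/(n + δ)_Q = 0.25/0.053 = 4.7170; s_F/(n + δ)_F = 0.20/0.053 = 3.7736.
Ratio = (4.7170/3.7736)^0.9231 = 1.2500^0.9231 ≈ 1.2287

ratio ≈ 1.229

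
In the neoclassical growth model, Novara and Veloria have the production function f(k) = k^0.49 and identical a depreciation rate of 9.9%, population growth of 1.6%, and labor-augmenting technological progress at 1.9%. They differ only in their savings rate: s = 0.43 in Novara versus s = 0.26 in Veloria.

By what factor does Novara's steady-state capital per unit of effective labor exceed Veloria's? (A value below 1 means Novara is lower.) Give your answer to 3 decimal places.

Steady-state k* = [s/(n + g + δ)]^(1/(1−α)), so the ratio is [ (s_N/(n + g + δ)_N) / (s_V/(n + g + δ)_V) ]^1.9608.
s_N/(n + g + δ)_N = 0.43/0.134 = 3.2090; s_V/(n + g + δ)_V = 0.26/0.134 = 1.9403.
Ratio = (3.2090/1.9403)^1.9608 = 1.6539^1.9608 ≈ 2.6820

ratio ≈ 2.682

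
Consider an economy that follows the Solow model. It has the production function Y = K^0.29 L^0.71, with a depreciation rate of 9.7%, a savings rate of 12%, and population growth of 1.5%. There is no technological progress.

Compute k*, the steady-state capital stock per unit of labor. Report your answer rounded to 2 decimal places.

At the steady state, Δk = 0, so s·k^α = (n + δ)·k.
Dividing both sides by k: k^(1−α) = s / (n + δ).
k^0.71 = 0.12 / (0.015 + 0.097) = 0.12 / 0.112 = 1.0714
k* = 1.0714^(1/0.71) ≈ 1.1020

k* = 1.10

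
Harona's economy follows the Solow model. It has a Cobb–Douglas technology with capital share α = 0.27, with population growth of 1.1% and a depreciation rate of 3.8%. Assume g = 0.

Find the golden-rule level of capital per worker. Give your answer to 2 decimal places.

The golden rule sets f'(k) = n + δ, i.e. α·k^(α−1) = n + δ.
So k^(1−α) = α / (n + δ) = 0.27 / 0.049 = 5.5102.
k_gold = 5.5102^(1/0.73) ≈ 10.3585

k_gold ≈ 10.36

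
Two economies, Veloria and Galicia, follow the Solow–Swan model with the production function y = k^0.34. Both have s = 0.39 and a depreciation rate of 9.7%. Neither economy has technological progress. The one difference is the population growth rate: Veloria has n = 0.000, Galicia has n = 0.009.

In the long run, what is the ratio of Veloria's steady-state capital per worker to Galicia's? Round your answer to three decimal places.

k*_V / k*_G ≈ 1.144

Steady-state k* = [s/(n + δ)]^(1/(1−α)), so the ratio is [ (s_V/(n + δ)_V) / (s_G/(n + δ)_G) ]^1.5152.
s_V/(n + δ)_V = 0.39/0.097 = 4.0206; s_G/(n + δ)_G = 0.39/0.106 = 3.6792.
Ratio = (4.0206/3.6792)^1.5152 = 1.0928^1.5152 ≈ 1.1439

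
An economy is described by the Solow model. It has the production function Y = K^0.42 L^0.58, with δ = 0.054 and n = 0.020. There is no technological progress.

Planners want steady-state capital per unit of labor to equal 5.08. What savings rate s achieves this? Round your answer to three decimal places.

s ≈ 0.190

At the steady state, Δk = 0, so s·k^α = (n + δ)·k.
So s / (n + δ) = (k*)^(1−α) = 5.08^0.58 = 2.5669.
Therefore s = 2.5669 × (n + δ) = 2.5669 × 0.074 = 0.1900.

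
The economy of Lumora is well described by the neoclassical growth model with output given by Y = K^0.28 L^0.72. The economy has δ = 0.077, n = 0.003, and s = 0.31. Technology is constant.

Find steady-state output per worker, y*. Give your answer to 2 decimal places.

y* ≈ 1.69

Steady state requires s·f(k) = (n + δ)·k, i.e. s·k^α = (n + δ)·k.
Dividing both sides by k: k^(1−α) = s / (n + δ).
k^0.72 = 0.31 / (0.003 + 0.077) = 0.31 / 0.080 = 3.8750
k* = 3.8750^(1/0.72) ≈ 6.5621
y* = (k*)^α = 6.5621^0.28 ≈ 1.6934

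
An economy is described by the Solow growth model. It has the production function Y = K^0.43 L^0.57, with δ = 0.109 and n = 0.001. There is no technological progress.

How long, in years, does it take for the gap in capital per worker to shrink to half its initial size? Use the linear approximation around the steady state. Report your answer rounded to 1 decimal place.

t_½ ≈ 11.1 years

Near the steady state the convergence rate is λ = (1 − α)(n + δ).
λ = (1 − 0.43) × 0.110 = 0.57 × 0.110 = 0.0627
Half-life = ln 2 / λ = 0.6931 / 0.0627 ≈ 11.05 years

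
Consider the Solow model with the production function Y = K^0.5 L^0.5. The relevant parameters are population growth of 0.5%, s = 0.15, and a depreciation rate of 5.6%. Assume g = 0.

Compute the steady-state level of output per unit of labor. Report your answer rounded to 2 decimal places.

At the steady state, Δk = 0, so s·k^α = (n + δ)·k.
Rearranging, k^(1−α) = s / (n + δ).
k^0.5 = 0.15 / (0.005 + 0.056) = 0.15 / 0.061 = 2.4590
k* = 2.4590^(1/0.5) ≈ 6.0467
y* = (k*)^α = 6.0467^0.5 ≈ 2.4590

y* ≈ 2.46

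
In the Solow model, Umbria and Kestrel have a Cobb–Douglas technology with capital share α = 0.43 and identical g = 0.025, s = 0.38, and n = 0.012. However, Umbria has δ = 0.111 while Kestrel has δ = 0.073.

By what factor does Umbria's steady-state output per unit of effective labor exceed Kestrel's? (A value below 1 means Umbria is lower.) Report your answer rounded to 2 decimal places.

y*_U / y*_K ≈ 0.80

Steady-state y* = [s/(n + g + δ)]^(α/(1−α)), so the ratio is [ (s_U/(n + g + δ)_U) / (s_K/(n + g + δ)_K) ]^0.7544.
s_U/(n + g + δ)_U = 0.38/0.148 = 2.5676; s_K/(n + g + δ)_K = 0.38/0.110 = 3.4545.
Ratio = (2.5676/3.4545)^0.7544 = 0.7433^0.7544 ≈ 0.7995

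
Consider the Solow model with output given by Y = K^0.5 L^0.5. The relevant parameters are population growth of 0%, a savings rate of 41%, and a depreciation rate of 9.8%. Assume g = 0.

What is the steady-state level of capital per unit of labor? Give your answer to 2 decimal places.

Steady state requires s·f(k) = (n + δ)·k, i.e. s·k^α = (n + δ)·k.
Rearranging, k^(1−α) = s / (n + δ).
k^0.5 = 0.41 / (0.000 + 0.098) = 0.41 / 0.098 = 4.1837
k* = 4.1837^(1/0.5) ≈ 17.5033

k* = 17.50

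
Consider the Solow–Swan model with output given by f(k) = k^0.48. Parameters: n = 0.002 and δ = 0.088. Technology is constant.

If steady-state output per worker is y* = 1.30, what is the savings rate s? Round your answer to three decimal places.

Steady state requires s·f(k) = (n + δ)·k, i.e. s·k^α = (n + δ)·k.
Since y* = [s/(n + δ)]^(α/(1−α)), we have s/(n + δ) = (y*)^((1−α)/α) = 1.30^1.0833 = 1.3287.
Therefore s = 1.3287 × (n + δ) = 1.3287 × 0.090 = 0.1196.

s ≈ 0.120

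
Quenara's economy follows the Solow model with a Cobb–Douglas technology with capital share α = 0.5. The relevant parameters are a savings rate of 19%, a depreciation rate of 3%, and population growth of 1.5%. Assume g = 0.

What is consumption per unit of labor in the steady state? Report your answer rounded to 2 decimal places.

c* = 3.42

Steady state requires s·f(k) = (n + δ)·k, i.e. s·k^α = (n + δ)·k.
Rearranging, k^(1−α) = s / (n + δ).
k^0.5 = 0.19 / (0.015 + 0.030) = 0.19 / 0.045 = 4.2222
k* = 4.2222^(1/0.5) ≈ 17.8270
y* = (k*)^α = 17.8270^0.5 ≈ 4.2222
c* = (1 − s)·y* = (1 − 0.19) × 4.2222 ≈ 3.4200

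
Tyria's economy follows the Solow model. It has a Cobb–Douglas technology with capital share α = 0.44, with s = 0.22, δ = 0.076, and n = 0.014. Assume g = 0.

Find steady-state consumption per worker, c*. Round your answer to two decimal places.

Steady state requires s·f(k) = (n + δ)·k, i.e. s·k^α = (n + δ)·k.
Dividing both sides by k: k^(1−α) = s / (n + δ).
k^0.56 = 0.22 / (0.014 + 0.076) = 0.22 / 0.090 = 2.4444
k* = 2.4444^(1/0.56) ≈ 4.9336
y* = (k*)^α = 4.9336^0.44 ≈ 2.0183
c* = (1 − s)·y* = (1 − 0.22) × 2.0183 ≈ 1.5743

c* = 1.57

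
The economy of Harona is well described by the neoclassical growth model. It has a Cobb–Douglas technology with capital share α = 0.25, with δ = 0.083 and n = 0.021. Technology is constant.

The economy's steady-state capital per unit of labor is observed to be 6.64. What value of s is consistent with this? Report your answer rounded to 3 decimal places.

s ≈ 0.430

In steady state, investment equals break-even investment: s·k^α = (n + δ)·k.
So s / (n + δ) = (k*)^(1−α) = 6.64^0.75 = 4.1364.
Therefore s = 4.1364 × (n + δ) = 4.1364 × 0.104 = 0.4302.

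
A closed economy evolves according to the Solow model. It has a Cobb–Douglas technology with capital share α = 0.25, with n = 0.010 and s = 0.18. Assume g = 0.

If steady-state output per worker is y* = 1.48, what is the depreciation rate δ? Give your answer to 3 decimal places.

δ ≈ 0.046

Steady state requires s·f(k) = (n + δ)·k, i.e. s·k^α = (n + δ)·k.
Since y* = [s/(n + δ)]^(α/(1−α)), we have s/(n + δ) = (y*)^((1−α)/α) = 1.48^3 = 3.2418.
Therefore n + δ = s / 3.2418 = 0.18 / 3.2418 = 0.0555, so δ = 0.0555 − 0.010 = 0.0455.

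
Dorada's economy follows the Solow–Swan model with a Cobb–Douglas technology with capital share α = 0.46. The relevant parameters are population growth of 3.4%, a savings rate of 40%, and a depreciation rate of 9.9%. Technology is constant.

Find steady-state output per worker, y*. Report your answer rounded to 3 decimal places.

At the steady state, Δk = 0, so s·k^α = (n + δ)·k.
Dividing both sides by k: k^(1−α) = s / (n + δ).
k^0.54 = 0.40 / (0.034 + 0.099) = 0.40 / 0.133 = 3.0075
k* = 3.0075^(1/0.54) ≈ 7.6836
y* = (k*)^α = 7.6836^0.46 ≈ 2.5548

y* = 2.555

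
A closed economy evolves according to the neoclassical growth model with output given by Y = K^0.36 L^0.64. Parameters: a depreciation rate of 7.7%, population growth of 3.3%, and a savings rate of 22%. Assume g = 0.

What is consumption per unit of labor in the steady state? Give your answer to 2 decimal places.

c* = 1.15

Steady state requires s·f(k) = (n + δ)·k, i.e. s·k^α = (n + δ)·k.
Dividing both sides by k: k^(1−α) = s / (n + δ).
k^0.64 = 0.22 / (0.033 + 0.077) = 0.22 / 0.110 = 2.0000
k* = 2.0000^(1/0.64) ≈ 2.9537
y* = (k*)^α = 2.9537^0.36 ≈ 1.4768
c* = (1 − s)·y* = (1 − 0.22) × 1.4768 ≈ 1.1519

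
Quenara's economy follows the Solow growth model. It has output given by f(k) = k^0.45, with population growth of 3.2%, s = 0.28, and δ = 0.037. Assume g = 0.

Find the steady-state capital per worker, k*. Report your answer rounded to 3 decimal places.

k* ≈ 12.765

In steady state, investment equals break-even investment: s·k^α = (n + δ)·k.
Dividing both sides by k: k^(1−α) = s / (n + δ).
k^0.55 = 0.28 / (0.032 + 0.037) = 0.28 / 0.069 = 4.0580
k* = 4.0580^(1/0.55) ≈ 12.7650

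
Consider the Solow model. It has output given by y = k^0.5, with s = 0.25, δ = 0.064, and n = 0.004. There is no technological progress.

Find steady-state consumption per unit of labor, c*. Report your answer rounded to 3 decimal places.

At the steady state, Δk = 0, so s·k^α = (n + δ)·k.
Dividing both sides by k: k^(1−α) = s / (n + δ).
k^0.5 = 0.25 / (0.004 + 0.064) = 0.25 / 0.068 = 3.6765
k* = 3.6765^(1/0.5) ≈ 13.5167
y* = (k*)^α = 13.5167^0.5 ≈ 3.6765
c* = (1 − s)·y* = (1 − 0.25) × 3.6765 ≈ 2.7574

c* = 2.757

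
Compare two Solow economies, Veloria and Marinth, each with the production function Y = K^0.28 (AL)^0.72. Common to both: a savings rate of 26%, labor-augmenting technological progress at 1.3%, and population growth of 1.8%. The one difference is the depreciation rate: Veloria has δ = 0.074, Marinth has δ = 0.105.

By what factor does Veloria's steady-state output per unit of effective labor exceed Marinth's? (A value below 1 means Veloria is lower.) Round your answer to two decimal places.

ratio ≈ 1.11

Steady-state y* = [s/(n + g + δ)]^(α/(1−α)), so the ratio is [ (s_V/(n + g + δ)_V) / (s_M/(n + g + δ)_M) ]^0.3889.
s_V/(n + g + δ)_V = 0.26/0.105 = 2.4762; s_M/(n + g + δ)_M = 0.26/0.136 = 1.9118.
Ratio = (2.4762/1.9118)^0.3889 = 1.2952^0.3889 ≈ 1.1058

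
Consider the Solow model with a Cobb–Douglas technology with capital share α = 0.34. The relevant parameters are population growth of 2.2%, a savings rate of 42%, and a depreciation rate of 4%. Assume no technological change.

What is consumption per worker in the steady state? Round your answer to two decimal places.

c* = 1.55

At the steady state, Δk = 0, so s·k^α = (n + δ)·k.
Rearranging, k^(1−α) = s / (n + δ).
k^0.66 = 0.42 / (0.022 + 0.040) = 0.42 / 0.062 = 6.7742
k* = 6.7742^(1/0.66) ≈ 18.1500
y* = (k*)^α = 18.1500^0.34 ≈ 2.6793
c* = (1 − s)·y* = (1 − 0.42) × 2.6793 ≈ 1.5540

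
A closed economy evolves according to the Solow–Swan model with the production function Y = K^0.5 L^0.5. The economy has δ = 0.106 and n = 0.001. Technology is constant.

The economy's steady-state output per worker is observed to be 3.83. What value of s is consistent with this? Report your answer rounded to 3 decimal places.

s ≈ 0.410

At the steady state, Δk = 0, so s·k^α = (n + δ)·k.
Since y* = [s/(n + δ)]^(α/(1−α)), we have s/(n + δ) = (y*)^((1−α)/α) = 3.83^1 = 3.8300.
Therefore s = 3.8300 × (n + δ) = 3.8300 × 0.107 = 0.4098.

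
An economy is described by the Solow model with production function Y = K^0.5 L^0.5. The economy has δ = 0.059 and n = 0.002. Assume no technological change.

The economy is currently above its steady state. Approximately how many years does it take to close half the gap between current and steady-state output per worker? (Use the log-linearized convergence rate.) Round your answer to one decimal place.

Near the steady state the convergence rate is λ = (1 − α)(n + δ).
λ = (1 − 0.5) × 0.061 = 0.5 × 0.061 = 0.0305
Half-life = ln 2 / λ = 0.6931 / 0.0305 ≈ 22.72 years

about 22.7 years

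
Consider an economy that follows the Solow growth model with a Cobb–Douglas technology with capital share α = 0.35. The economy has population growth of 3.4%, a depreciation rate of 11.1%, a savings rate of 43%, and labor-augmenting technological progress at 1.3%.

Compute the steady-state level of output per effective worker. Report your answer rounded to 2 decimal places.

y* = 1.71

In steady state, investment equals break-even investment: s·k^α = (n + g + δ)·k.
Rearranging, k^(1−α) = s / (n + g + δ).
k^0.65 = 0.43 / (0.034 + 0.013 + 0.111) = 0.43 / 0.158 = 2.7215
k* = 2.7215^(1/0.65) ≈ 4.6659
y* = (k*)^α = 4.6659^0.35 ≈ 1.7145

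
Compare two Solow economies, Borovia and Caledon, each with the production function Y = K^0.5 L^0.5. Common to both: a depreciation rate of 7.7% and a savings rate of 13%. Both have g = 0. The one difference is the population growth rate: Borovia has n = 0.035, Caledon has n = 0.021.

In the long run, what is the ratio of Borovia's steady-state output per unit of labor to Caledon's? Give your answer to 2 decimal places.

Steady-state y* = [s/(n + δ)]^(α/(1−α)), so the ratio is [ (s_B/(n + δ)_B) / (s_C/(n + δ)_C) ]^1.
s_B/(n + δ)_B = 0.13/0.112 = 1.1607; s_C/(n + δ)_C = 0.13/0.098 = 1.3265.
Ratio = (1.1607/1.3265)^1 = 0.8750^1 ≈ 0.8750

ratio ≈ 0.88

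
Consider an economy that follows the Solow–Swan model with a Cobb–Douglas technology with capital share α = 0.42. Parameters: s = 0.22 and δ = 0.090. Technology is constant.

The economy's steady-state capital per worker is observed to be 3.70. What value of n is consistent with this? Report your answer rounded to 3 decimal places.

n ≈ 0.013

At the steady state, Δk = 0, so s·k^α = (n + δ)·k.
So s / (n + δ) = (k*)^(1−α) = 3.70^0.58 = 2.1358.
Therefore n + δ = s / 2.1358 = 0.22 / 2.1358 = 0.1030, so n = 0.1030 − 0.090 = 0.0130.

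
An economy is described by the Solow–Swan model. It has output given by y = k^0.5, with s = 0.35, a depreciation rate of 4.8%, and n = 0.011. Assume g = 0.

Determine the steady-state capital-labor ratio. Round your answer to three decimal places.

Steady state requires s·f(k) = (n + δ)·k, i.e. s·k^α = (n + δ)·k.
Dividing both sides by k: k^(1−α) = s / (n + δ).
k^0.5 = 0.35 / (0.011 + 0.048) = 0.35 / 0.059 = 5.9322
k* = 5.9322^(1/0.5) ≈ 35.1910

k* ≈ 35.191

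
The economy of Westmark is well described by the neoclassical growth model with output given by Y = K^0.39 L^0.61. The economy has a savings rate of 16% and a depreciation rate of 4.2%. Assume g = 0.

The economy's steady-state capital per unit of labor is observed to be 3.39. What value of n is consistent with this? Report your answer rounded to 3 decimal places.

Steady state requires s·f(k) = (n + δ)·k, i.e. s·k^α = (n + δ)·k.
So s / (n + δ) = (k*)^(1−α) = 3.39^0.61 = 2.1058.
Therefore n + δ = s / 2.1058 = 0.16 / 2.1058 = 0.0760, so n = 0.0760 − 0.042 = 0.0340.

n ≈ 0.034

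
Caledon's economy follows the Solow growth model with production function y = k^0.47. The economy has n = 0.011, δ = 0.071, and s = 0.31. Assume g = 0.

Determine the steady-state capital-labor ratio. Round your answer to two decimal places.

In steady state, investment equals break-even investment: s·k^α = (n + δ)·k.
Rearranging, k^(1−α) = s / (n + δ).
k^0.53 = 0.31 / (0.011 + 0.071) = 0.31 / 0.082 = 3.7805
k* = 3.7805^(1/0.53) ≈ 12.2946

k* ≈ 12.29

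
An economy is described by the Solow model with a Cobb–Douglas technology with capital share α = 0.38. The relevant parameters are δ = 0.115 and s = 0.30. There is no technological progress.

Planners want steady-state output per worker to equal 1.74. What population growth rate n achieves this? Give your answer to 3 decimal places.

Steady state requires s·f(k) = (n + δ)·k, i.e. s·k^α = (n + δ)·k.
Since y* = [s/(n + δ)]^(α/(1−α)), we have s/(n + δ) = (y*)^((1−α)/α) = 1.74^1.6316 = 2.4688.
Therefore n + δ = s / 2.4688 = 0.30 / 2.4688 = 0.1215, so n = 0.1215 − 0.115 = 0.0065.

n ≈ 0.007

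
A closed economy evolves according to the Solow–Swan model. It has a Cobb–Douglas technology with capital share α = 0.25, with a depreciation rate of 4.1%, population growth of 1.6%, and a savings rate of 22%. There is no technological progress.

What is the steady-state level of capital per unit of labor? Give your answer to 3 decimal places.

k* = 6.054

Steady state requires s·f(k) = (n + δ)·k, i.e. s·k^α = (n + δ)·k.
Dividing both sides by k: k^(1−α) = s / (n + δ).
k^0.75 = 0.22 / (0.016 + 0.041) = 0.22 / 0.057 = 3.8596
k* = 3.8596^(1/0.75) ≈ 6.0542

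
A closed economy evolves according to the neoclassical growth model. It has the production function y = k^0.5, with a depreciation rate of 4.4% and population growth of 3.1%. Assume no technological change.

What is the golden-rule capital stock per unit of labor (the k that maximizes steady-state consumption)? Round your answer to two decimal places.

The golden rule sets f'(k) = n + δ, i.e. α·k^(α−1) = n + δ.
So k^(1−α) = α / (n + δ) = 0.5 / 0.075 = 6.6667.
k_gold = 6.6667^(1/0.5) ≈ 44.4449

k_gold ≈ 44.44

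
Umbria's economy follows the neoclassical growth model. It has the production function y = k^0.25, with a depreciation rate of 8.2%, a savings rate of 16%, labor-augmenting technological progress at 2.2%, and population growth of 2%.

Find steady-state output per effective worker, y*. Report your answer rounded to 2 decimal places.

y* ≈ 1.09

At the steady state, Δk = 0, so s·k^α = (n + g + δ)·k.
Rearranging, k^(1−α) = s / (n + g + δ).
k^0.75 = 0.16 / (0.020 + 0.022 + 0.082) = 0.16 / 0.124 = 1.2903
k* = 1.2903^(1/0.75) ≈ 1.4047
y* = (k*)^α = 1.4047^0.25 ≈ 1.0887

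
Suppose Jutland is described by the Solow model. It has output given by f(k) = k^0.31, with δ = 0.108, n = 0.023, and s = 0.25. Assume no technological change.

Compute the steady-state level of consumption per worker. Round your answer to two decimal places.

At the steady state, Δk = 0, so s·k^α = (n + δ)·k.
Dividing both sides by k: k^(1−α) = s / (n + δ).
k^0.69 = 0.25 / (0.023 + 0.108) = 0.25 / 0.131 = 1.9084
k* = 1.9084^(1/0.69) ≈ 2.5513
y* = (k*)^α = 2.5513^0.31 ≈ 1.3369
c* = (1 − s)·y* = (1 − 0.25) × 1.3369 ≈ 1.0027

c* ≈ 1.00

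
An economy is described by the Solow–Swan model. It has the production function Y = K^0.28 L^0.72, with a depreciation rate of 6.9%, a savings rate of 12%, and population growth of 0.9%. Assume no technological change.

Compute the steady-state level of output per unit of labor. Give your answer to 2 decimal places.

y* ≈ 1.18

At the steady state, Δk = 0, so s·k^α = (n + δ)·k.
Rearranging, k^(1−α) = s / (n + δ).
k^0.72 = 0.12 / (0.009 + 0.069) = 0.12 / 0.078 = 1.5385
k* = 1.5385^(1/0.72) ≈ 1.8191
y* = (k*)^α = 1.8191^0.28 ≈ 1.1824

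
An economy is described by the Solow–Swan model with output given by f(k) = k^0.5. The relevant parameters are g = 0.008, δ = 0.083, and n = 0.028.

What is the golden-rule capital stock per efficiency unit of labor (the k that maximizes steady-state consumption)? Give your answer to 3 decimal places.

k_gold ≈ 17.654

The golden rule sets f'(k) = n + g + δ, i.e. α·k^(α−1) = n + g + δ.
So k^(1−α) = α / (n + g + δ) = 0.5 / 0.119 = 4.2017.
k_gold = 4.2017^(1/0.5) ≈ 17.6543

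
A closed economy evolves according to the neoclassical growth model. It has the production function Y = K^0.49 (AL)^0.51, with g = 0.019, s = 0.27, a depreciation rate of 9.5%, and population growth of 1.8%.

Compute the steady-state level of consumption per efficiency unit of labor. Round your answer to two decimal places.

At the steady state, Δk = 0, so s·k^α = (n + g + δ)·k.
Dividing both sides by k: k^(1−α) = s / (n + g + δ).
k^0.51 = 0.27 / (0.018 + 0.019 + 0.095) = 0.27 / 0.132 = 2.0455
k* = 2.0455^(1/0.51) ≈ 4.0683
y* = (k*)^α = 4.0683^0.49 ≈ 1.9889
c* = (1 − s)·y* = (1 − 0.27) × 1.9889 ≈ 1.4519

c* = 1.45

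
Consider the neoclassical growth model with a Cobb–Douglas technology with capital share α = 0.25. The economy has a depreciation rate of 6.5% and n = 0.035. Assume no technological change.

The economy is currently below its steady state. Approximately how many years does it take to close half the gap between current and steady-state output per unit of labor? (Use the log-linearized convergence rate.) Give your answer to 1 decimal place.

half-life ≈ 9.2 years

Near the steady state the convergence rate is λ = (1 − α)(n + δ).
λ = (1 − 0.25) × 0.100 = 0.75 × 0.100 = 0.0750
Half-life = ln 2 / λ = 0.6931 / 0.0750 ≈ 9.24 years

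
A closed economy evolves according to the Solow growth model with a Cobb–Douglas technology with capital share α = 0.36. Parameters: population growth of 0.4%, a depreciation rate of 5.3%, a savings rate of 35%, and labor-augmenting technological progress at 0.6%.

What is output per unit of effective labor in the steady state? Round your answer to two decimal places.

In steady state, investment equals break-even investment: s·k^α = (n + g + δ)·k.
Dividing both sides by k: k^(1−α) = s / (n + g + δ).
k^0.64 = 0.35 / (0.004 + 0.006 + 0.053) = 0.35 / 0.063 = 5.5556
k* = 5.5556^(1/0.64) ≈ 14.5761
y* = (k*)^α = 14.5761^0.36 ≈ 2.6237

y* = 2.62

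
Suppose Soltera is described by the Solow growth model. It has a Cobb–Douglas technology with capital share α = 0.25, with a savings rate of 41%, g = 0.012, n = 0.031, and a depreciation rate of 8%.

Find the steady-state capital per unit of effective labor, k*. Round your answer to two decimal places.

Steady state requires s·f(k) = (n + g + δ)·k, i.e. s·k^α = (n + g + δ)·k.
Dividing both sides by k: k^(1−α) = s / (n + g + δ).
k^0.75 = 0.41 / (0.031 + 0.012 + 0.080) = 0.41 / 0.123 = 3.3333
k* = 3.3333^(1/0.75) ≈ 4.9793

k* ≈ 4.98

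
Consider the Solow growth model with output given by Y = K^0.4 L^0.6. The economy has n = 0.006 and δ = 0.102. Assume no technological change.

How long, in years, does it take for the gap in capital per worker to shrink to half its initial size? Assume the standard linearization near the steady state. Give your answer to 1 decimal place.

Near the steady state the convergence rate is λ = (1 − α)(n + δ).
λ = (1 − 0.4) × 0.108 = 0.6 × 0.108 = 0.0648
Half-life = ln 2 / λ = 0.6931 / 0.0648 ≈ 10.70 years

t_½ ≈ 10.7 years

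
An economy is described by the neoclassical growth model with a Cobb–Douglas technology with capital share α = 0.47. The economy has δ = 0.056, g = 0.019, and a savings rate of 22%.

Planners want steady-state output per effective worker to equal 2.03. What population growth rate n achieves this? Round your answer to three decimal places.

Steady state requires s·f(k) = (n + g + δ)·k, i.e. s·k^α = (n + g + δ)·k.
Since y* = [s/(n + g + δ)]^(α/(1−α)), we have s/(n + g + δ) = (y*)^((1−α)/α) = 2.03^1.1277 = 2.2221.
Therefore n + g + δ = s / 2.2221 = 0.22 / 2.2221 = 0.0990, so n = 0.0990 − 0.075 = 0.0240.

n ≈ 0.024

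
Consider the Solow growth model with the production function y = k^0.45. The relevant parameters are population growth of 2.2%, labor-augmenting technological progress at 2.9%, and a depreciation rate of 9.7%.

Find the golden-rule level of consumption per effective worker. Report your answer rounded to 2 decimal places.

At the golden rule, f'(k) = n + g + δ, so α·k^(α−1) = n + g + δ and k_gold = (α/(n + g + δ))^(1/(1−α)).
k_gold = (0.45/0.148)^(1/0.55) = 3.0405^1.8182 ≈ 7.5525
c_gold = f(k_gold) − (n + g + δ)·k_gold = 2.4839 − 0.148×7.5525 ≈ 1.3661

c_gold ≈ 1.37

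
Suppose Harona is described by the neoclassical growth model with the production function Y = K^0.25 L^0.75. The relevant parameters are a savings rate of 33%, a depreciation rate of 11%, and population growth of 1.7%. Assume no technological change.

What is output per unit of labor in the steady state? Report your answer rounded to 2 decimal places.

In steady state, investment equals break-even investment: s·k^α = (n + δ)·k.
Rearranging, k^(1−α) = s / (n + δ).
k^0.75 = 0.33 / (0.017 + 0.110) = 0.33 / 0.127 = 2.5984
k* = 2.5984^(1/0.75) ≈ 3.5722
y* = (k*)^α = 3.5722^0.25 ≈ 1.3748

y* ≈ 1.37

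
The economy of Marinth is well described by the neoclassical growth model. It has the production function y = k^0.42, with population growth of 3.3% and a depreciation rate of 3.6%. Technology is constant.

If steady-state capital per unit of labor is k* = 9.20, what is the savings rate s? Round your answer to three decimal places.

s ≈ 0.250

Steady state requires s·f(k) = (n + δ)·k, i.e. s·k^α = (n + δ)·k.
So s / (n + δ) = (k*)^(1−α) = 9.20^0.58 = 3.6224.
Therefore s = 3.6224 × (n + δ) = 3.6224 × 0.069 = 0.2499.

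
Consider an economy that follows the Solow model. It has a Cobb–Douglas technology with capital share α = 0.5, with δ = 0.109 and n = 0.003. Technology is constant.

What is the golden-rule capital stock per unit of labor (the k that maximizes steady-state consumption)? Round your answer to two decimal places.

k_gold ≈ 19.93

The golden rule sets f'(k) = n + δ, i.e. α·k^(α−1) = n + δ.
So k^(1−α) = α / (n + δ) = 0.5 / 0.112 = 4.4643.
k_gold = 4.4643^(1/0.5) ≈ 19.9300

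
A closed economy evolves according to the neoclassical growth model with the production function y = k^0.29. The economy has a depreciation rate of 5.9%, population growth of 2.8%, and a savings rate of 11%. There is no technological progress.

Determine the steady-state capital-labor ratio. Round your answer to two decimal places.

k* = 1.39

In steady state, investment equals break-even investment: s·k^α = (n + δ)·k.
Dividing both sides by k: k^(1−α) = s / (n + δ).
k^0.71 = 0.11 / (0.028 + 0.059) = 0.11 / 0.087 = 1.2644
k* = 1.2644^(1/0.71) ≈ 1.3916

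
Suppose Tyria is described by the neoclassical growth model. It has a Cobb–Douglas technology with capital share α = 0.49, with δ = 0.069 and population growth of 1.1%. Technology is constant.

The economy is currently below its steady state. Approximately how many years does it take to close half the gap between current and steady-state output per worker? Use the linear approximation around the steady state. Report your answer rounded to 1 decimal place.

Near the steady state the convergence rate is λ = (1 − α)(n + δ).
λ = (1 − 0.49) × 0.080 = 0.51 × 0.080 = 0.0408
Half-life = ln 2 / λ = 0.6931 / 0.0408 ≈ 16.99 years

half-life ≈ 17.0 years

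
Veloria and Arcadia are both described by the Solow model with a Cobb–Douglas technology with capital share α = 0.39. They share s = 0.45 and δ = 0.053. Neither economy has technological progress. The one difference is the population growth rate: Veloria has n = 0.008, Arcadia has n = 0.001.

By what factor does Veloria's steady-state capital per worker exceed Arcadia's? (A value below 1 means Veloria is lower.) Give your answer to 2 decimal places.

k*_V / k*_A ≈ 0.82

Steady-state k* = [s/(n + δ)]^(1/(1−α)), so the ratio is [ (s_V/(n + δ)_V) / (s_A/(n + δ)_A) ]^1.6393.
s_V/(n + δ)_V = 0.45/0.061 = 7.3770; s_A/(n + δ)_A = 0.45/0.054 = 8.3333.
Ratio = (7.3770/8.3333)^1.6393 = 0.8852^1.6393 ≈ 0.8188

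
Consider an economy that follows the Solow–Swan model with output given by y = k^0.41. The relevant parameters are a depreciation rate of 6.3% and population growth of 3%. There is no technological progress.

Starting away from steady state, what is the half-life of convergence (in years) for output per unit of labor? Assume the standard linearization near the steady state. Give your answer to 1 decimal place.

about 12.6 years

Near the steady state the convergence rate is λ = (1 − α)(n + δ).
λ = (1 − 0.41) × 0.093 = 0.59 × 0.093 = 0.05487
Half-life = ln 2 / λ = 0.6931 / 0.05487 ≈ 12.63 years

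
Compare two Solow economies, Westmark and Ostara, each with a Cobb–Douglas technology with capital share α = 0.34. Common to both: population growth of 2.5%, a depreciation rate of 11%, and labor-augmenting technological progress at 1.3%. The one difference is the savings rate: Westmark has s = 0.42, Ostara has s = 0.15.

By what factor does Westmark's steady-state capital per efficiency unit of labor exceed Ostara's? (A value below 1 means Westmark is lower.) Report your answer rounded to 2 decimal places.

k*_W / k*_O ≈ 4.76

Steady-state k* = [s/(n + g + δ)]^(1/(1−α)), so the ratio is [ (s_W/(n + g + δ)_W) / (s_O/(n + g + δ)_O) ]^1.5152.
s_W/(n + g + δ)_W = 0.42/0.148 = 2.8378; s_O/(n + g + δ)_O = 0.15/0.148 = 1.0135.
Ratio = (2.8378/1.0135)^1.5152 = 2.8000^1.5152 ≈ 4.7592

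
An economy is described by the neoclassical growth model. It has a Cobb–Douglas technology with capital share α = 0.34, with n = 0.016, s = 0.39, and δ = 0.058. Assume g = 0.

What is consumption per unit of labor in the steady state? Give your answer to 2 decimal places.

Steady state requires s·f(k) = (n + δ)·k, i.e. s·k^α = (n + δ)·k.
Rearranging, k^(1−α) = s / (n + δ).
k^0.66 = 0.39 / (0.016 + 0.058) = 0.39 / 0.074 = 5.2703
k* = 5.2703^(1/0.66) ≈ 12.4077
y* = (k*)^α = 12.4077^0.34 ≈ 2.3543
c* = (1 − s)·y* = (1 − 0.39) × 2.3543 ≈ 1.4361

c* = 1.44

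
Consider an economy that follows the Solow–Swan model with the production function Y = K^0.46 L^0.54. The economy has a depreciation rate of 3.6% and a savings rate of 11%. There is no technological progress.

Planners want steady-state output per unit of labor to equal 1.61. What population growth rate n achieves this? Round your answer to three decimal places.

n ≈ 0.027

In steady state, investment equals break-even investment: s·k^α = (n + δ)·k.
Since y* = [s/(n + δ)]^(α/(1−α)), we have s/(n + δ) = (y*)^((1−α)/α) = 1.61^1.1739 = 1.7490.
Therefore n + δ = s / 1.7490 = 0.11 / 1.7490 = 0.0629, so n = 0.0629 − 0.036 = 0.0269.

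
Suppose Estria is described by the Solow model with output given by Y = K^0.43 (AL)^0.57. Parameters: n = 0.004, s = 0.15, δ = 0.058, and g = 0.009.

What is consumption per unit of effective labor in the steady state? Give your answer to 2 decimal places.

In steady state, investment equals break-even investment: s·k^α = (n + g + δ)·k.
Rearranging, k^(1−α) = s / (n + g + δ).
k^0.57 = 0.15 / (0.004 + 0.009 + 0.058) = 0.15 / 0.071 = 2.1127
k* = 2.1127^(1/0.57) ≈ 3.7144
y* = (k*)^α = 3.7144^0.43 ≈ 1.7581
c* = (1 − s)·y* = (1 − 0.15) × 1.7581 ≈ 1.4944

c* = 1.49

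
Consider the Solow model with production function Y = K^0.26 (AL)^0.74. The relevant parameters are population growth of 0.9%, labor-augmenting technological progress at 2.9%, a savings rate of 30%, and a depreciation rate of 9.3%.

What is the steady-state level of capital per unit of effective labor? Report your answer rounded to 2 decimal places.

In steady state, investment equals break-even investment: s·k^α = (n + g + δ)·k.
Rearranging, k^(1−α) = s / (n + g + δ).
k^0.74 = 0.30 / (0.009 + 0.029 + 0.093) = 0.30 / 0.131 = 2.2901
k* = 2.2901^(1/0.74) ≈ 3.0640

k* ≈ 3.06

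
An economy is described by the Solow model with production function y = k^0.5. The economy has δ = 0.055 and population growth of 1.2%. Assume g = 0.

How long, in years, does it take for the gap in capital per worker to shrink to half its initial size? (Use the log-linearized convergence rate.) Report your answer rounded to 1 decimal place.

Near the steady state the convergence rate is λ = (1 − α)(n + δ).
λ = (1 − 0.5) × 0.067 = 0.5 × 0.067 = 0.0335
Half-life = ln 2 / λ = 0.6931 / 0.0335 ≈ 20.69 years

about 20.7 years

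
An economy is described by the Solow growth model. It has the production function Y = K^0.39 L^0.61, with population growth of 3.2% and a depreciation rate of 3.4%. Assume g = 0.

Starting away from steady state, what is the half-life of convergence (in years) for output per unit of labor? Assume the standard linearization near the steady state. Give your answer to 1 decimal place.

t_½ ≈ 17.2 years

Near the steady state the convergence rate is λ = (1 − α)(n + δ).
λ = (1 − 0.39) × 0.066 = 0.61 × 0.066 = 0.04026
Half-life = ln 2 / λ = 0.6931 / 0.04026 ≈ 17.22 years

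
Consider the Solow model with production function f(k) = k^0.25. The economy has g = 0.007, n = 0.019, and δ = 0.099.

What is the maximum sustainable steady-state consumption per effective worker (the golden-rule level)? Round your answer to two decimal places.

c_gold ≈ 0.94

At the golden rule, f'(k) = n + g + δ, so α·k^(α−1) = n + g + δ and k_gold = (α/(n + g + δ))^(1/(1−α)).
k_gold = (0.25/0.125)^(1/0.75) = 2.0000^1.3333 ≈ 2.5198
c_gold = f(k_gold) − (n + g + δ)·k_gold = 1.2599 − 0.125×2.5198 ≈ 0.9449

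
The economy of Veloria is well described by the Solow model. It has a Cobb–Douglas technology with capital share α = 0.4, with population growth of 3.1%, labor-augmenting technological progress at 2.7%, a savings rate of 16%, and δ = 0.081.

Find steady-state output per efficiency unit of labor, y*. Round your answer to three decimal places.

y* = 1.098

Steady state requires s·f(k) = (n + g + δ)·k, i.e. s·k^α = (n + g + δ)·k.
Rearranging, k^(1−α) = s / (n + g + δ).
k^0.6 = 0.16 / (0.031 + 0.027 + 0.081) = 0.16 / 0.139 = 1.1511
k* = 1.1511^(1/0.6) ≈ 1.2643
y* = (k*)^α = 1.2643^0.4 ≈ 1.0983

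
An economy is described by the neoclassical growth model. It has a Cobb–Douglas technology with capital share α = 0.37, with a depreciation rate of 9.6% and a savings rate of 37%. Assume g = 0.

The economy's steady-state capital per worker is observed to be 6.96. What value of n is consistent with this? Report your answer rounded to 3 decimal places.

n ≈ 0.013

Steady state requires s·f(k) = (n + δ)·k, i.e. s·k^α = (n + δ)·k.
So s / (n + δ) = (k*)^(1−α) = 6.96^0.63 = 3.3950.
Therefore n + δ = s / 3.3950 = 0.37 / 3.3950 = 0.1090, so n = 0.1090 − 0.096 = 0.0130.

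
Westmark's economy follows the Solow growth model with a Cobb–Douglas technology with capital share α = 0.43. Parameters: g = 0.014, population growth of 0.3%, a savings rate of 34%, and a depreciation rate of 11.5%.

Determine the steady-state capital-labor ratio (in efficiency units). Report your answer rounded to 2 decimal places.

At the steady state, Δk = 0, so s·k^α = (n + g + δ)·k.
Rearranging, k^(1−α) = s / (n + g + δ).
k^0.57 = 0.34 / (0.003 + 0.014 + 0.115) = 0.34 / 0.132 = 2.5758
k* = 2.5758^(1/0.57) ≈ 5.2589

k* ≈ 5.26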